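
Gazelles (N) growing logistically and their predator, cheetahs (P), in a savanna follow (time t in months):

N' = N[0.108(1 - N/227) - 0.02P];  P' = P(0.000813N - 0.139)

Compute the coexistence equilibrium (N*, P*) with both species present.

N* ≈ 171, P* ≈ 1.33

From dP/dt = 0 with P > 0: 0.000813N* = 0.139, so N* = 171.
Substitute into dN/dt = 0: 0.108(1 - 171/227) = 0.02P*.
The bracket is 0.247, giving P* = 0.0267/0.02 = 1.33.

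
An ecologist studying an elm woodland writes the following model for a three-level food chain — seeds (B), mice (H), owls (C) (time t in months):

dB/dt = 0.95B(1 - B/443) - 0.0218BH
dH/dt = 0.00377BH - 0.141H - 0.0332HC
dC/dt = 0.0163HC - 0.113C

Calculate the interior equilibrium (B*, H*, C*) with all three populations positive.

B* ≈ 373, H* ≈ 6.93, C* ≈ 38.1

From dC/dt = 0: 0.0163H* = 0.113, so H* = 6.93.
From dB/dt = 0: 0.95(1 - B*/443) = 0.0218·6.93, giving B* = 443·(1 - 0.159) = 373.
From dH/dt = 0: 0.00377·373 - 0.141 = 0.0332C*, so C* = 1.26/0.0332 = 38.1.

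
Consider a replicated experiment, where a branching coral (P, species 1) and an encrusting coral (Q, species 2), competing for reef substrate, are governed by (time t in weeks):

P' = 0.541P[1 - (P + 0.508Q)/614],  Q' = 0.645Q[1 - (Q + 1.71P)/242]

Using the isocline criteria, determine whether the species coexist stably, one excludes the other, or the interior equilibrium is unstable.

Compare the nullcline intercepts: K1/α12 = 614/0.508 = 1210 > K2 = 242; K2/α21 = 242/1.71 = 142 < K1 = 614.
Since the inequalities point opposite ways, species 1 can invade but species 2 cannot.

species 1 excludes species 2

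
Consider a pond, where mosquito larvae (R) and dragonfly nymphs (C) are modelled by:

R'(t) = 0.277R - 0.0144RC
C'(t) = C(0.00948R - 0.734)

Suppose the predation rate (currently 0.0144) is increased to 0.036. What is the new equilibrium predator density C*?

At the interior fixed point, setting dR/dt = 0 with R > 0 fixes C* = (prey growth rate)/(RC coefficient) — independent of the other coefficients.
With the change, C* = 0.277/0.036 = 7.69; it falls from 19.2.

C* ≈ 7.69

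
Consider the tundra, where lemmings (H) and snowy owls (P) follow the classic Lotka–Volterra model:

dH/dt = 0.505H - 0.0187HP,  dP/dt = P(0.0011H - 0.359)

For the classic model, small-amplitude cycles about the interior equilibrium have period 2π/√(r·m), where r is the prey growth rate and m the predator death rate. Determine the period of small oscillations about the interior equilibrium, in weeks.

T ≈ 14.8 weeks

Here r = 0.505 and m = 0.359, so r·m = 0.181.
ω = √0.181 = 0.426 per week, hence T = 2π/ω ≈ 14.8 weeks.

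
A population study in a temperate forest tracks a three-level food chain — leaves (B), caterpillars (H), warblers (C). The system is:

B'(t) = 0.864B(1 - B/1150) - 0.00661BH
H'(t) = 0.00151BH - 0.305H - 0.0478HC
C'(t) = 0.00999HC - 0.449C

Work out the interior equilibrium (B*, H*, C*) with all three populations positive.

From dC/dt = 0: 0.00999H* = 0.449, so H* = 44.9.
From dB/dt = 0: 0.864(1 - B*/1150) = 0.00661·44.9, giving B* = 1150·(1 - 0.344) = 755.
From dH/dt = 0: 0.00151·755 - 0.305 = 0.0478C*, so C* = 0.834/0.0478 = 17.5.

B* ≈ 755, H* ≈ 44.9, C* ≈ 17.5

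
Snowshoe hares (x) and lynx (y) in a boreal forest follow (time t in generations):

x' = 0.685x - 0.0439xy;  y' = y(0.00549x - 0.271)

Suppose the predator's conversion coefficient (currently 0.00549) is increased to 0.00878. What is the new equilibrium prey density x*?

At the interior fixed point, setting dy/dt = 0 with y > 0 fixes x* = (predator death rate)/(xy coefficient) — independent of the other coefficients.
With the change, x* = 0.271/0.00878 = 30.9; it falls from 49.4.

x* ≈ 30.9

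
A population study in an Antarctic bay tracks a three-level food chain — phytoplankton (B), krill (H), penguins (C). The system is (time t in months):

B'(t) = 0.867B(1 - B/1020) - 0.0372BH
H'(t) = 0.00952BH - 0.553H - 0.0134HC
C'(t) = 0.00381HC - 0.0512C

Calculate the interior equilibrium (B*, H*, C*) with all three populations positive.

From dC/dt = 0: 0.00381H* = 0.0512, so H* = 13.4.
From dB/dt = 0: 0.867(1 - B*/1020) = 0.0372·13.4, giving B* = 1020·(1 - 0.577) = 432.
From dH/dt = 0: 0.00952·432 - 0.553 = 0.0134C*, so C* = 3.56/0.0134 = 266.

B* ≈ 432, H* ≈ 13.4, C* ≈ 266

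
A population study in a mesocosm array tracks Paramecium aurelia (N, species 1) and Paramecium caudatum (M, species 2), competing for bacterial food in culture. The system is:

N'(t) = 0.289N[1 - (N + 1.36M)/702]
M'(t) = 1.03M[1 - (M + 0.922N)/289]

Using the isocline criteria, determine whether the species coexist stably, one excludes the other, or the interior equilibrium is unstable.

species 1 excludes species 2

Compare the nullcline intercepts: K1/α12 = 702/1.36 = 516 > K2 = 289; K2/α21 = 289/0.922 = 313 < K1 = 702.
Since the inequalities point opposite ways, species 1 can invade but species 2 cannot.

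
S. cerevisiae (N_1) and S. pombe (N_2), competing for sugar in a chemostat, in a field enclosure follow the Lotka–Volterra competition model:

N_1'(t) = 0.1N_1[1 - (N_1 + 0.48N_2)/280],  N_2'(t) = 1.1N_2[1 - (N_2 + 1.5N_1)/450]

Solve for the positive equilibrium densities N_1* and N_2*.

Setting both brackets to zero gives the nullclines N_1 + 0.48N_2 = 280 and 1.5N_1 + N_2 = 450.
Substituting N_2 = 450 - 1.5N_1 into the first: N_1(1 - 0.48·1.5) = 280 - 0.48·450.
So N_1* = 64/0.28 = 229, and then N_2* = 450 - 1.5·229 = 107.

N_1* ≈ 229, N_2* ≈ 107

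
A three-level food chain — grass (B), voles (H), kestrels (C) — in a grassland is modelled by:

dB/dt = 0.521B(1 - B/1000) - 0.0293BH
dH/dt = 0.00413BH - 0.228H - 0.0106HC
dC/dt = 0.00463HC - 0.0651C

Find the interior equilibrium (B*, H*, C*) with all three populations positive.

From dC/dt = 0: 0.00463H* = 0.0651, so H* = 14.1.
From dB/dt = 0: 0.521(1 - B*/1000) = 0.0293·14.1, giving B* = 1000·(1 - 0.791) = 209.
From dH/dt = 0: 0.00413·209 - 0.228 = 0.0106C*, so C* = 0.636/0.0106 = 60.

B* ≈ 209, H* ≈ 14.1, C* ≈ 60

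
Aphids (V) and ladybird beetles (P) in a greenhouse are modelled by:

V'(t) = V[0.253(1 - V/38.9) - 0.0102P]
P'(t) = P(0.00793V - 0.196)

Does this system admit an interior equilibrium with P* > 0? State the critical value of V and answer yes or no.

The predator equation gives dP/dt > 0 only when V > 0.196/0.00793 = 24.7.
Without the predator, V → K = 38.9. Since 38.9 > 24.7, the predator can invade and persist.

Threshold V = 24.7; K > 24.7, so yes, the predator persists.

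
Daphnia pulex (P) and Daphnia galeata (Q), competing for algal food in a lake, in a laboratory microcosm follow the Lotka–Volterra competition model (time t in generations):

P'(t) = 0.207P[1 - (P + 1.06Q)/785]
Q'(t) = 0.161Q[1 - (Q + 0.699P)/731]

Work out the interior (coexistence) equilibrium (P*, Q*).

Setting both brackets to zero gives the nullclines P + 1.06Q = 785 and 0.699P + Q = 731.
Substituting Q = 731 - 0.699P into the first: P(1 - 1.06·0.699) = 785 - 1.06·731.
So P* = 10.1/0.259 = 39.1, and then Q* = 731 - 0.699·39.1 = 704.

P* ≈ 39.1, Q* ≈ 704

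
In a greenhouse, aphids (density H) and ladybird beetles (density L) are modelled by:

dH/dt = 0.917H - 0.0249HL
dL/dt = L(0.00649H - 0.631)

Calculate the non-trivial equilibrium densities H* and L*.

Set dL/dt = 0 with L > 0: 0.00649H - 0.631 = 0, so H* = 0.631/0.00649 = 97.2.
Set dH/dt = 0 with H > 0: 0.917 - 0.0249L = 0, so L* = 0.917/0.0249 = 36.8.

H* ≈ 97.2, L* ≈ 36.8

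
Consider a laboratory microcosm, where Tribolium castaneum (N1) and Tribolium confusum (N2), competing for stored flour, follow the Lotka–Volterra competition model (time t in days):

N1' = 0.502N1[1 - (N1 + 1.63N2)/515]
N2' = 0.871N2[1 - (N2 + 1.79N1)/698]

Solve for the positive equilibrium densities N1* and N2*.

N1* ≈ 325, N2* ≈ 117

Setting both brackets to zero gives the nullclines N1 + 1.63N2 = 515 and 1.79N1 + N2 = 698.
Substituting N2 = 698 - 1.79N1 into the first: N1(1 - 1.63·1.79) = 515 - 1.63·698.
So N1* = -623/-1.92 = 325, and then N2* = 698 - 1.79·325 = 117.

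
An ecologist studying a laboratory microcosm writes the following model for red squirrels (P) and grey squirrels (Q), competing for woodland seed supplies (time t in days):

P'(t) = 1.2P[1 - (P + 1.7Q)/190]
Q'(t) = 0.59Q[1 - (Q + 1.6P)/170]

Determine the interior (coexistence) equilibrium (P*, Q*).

Setting both brackets to zero gives the nullclines P + 1.7Q = 190 and 1.6P + Q = 170.
Substituting Q = 170 - 1.6P into the first: P(1 - 1.7·1.6) = 190 - 1.7·170.
So P* = -99/-1.72 = 57.6, and then Q* = 170 - 1.6·57.6 = 77.9.

P* ≈ 57.6, Q* ≈ 77.9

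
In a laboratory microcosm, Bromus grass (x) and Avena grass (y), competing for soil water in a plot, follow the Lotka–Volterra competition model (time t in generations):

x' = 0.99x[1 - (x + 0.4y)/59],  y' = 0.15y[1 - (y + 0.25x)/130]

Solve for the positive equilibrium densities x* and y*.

Setting both brackets to zero gives the nullclines x + 0.4y = 59 and 0.25x + y = 130.
Substituting y = 130 - 0.25x into the first: x(1 - 0.4·0.25) = 59 - 0.4·130.
So x* = 7/0.9 = 7.78, and then y* = 130 - 0.25·7.78 = 128.

x* ≈ 7.78, y* ≈ 128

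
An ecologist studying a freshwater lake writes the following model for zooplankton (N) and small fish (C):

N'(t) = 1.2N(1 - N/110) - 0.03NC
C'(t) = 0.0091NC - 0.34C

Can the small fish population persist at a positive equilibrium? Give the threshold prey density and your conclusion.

Threshold N = 37.4; K > 37.4, so yes, the predator persists.

The predator equation gives dC/dt > 0 only when N > 0.34/0.0091 = 37.4.
Without the predator, N → K = 110. Since 110 > 37.4, the predator can invade and persist.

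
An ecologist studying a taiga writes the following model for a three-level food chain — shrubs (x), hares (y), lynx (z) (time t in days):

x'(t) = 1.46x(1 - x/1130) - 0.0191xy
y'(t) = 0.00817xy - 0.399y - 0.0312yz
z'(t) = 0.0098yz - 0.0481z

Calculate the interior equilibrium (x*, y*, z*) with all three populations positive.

x* ≈ 1060, y* ≈ 4.91, z* ≈ 264

From dz/dt = 0: 0.0098y* = 0.0481, so y* = 4.91.
From dx/dt = 0: 1.46(1 - x*/1130) = 0.0191·4.91, giving x* = 1130·(1 - 0.0642) = 1060.
From dy/dt = 0: 0.00817·1060 - 0.399 = 0.0312z*, so z* = 8.24/0.0312 = 264.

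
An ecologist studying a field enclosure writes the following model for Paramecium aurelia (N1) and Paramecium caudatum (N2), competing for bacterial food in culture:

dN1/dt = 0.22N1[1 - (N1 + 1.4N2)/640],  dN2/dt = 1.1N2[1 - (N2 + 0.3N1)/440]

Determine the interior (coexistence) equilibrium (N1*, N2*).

N1* ≈ 41.4, N2* ≈ 428

Setting both brackets to zero gives the nullclines N1 + 1.4N2 = 640 and 0.3N1 + N2 = 440.
Substituting N2 = 440 - 0.3N1 into the first: N1(1 - 1.4·0.3) = 640 - 1.4·440.
So N1* = 24/0.58 = 41.4, and then N2* = 440 - 0.3·41.4 = 428.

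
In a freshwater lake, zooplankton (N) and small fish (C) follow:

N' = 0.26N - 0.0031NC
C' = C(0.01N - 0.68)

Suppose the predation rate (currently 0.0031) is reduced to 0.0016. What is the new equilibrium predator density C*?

C* ≈ 162

At the interior fixed point, setting dN/dt = 0 with N > 0 fixes C* = (prey growth rate)/(NC coefficient) — independent of the other coefficients.
With the change, C* = 0.26/0.0016 = 162; it rises from 83.9.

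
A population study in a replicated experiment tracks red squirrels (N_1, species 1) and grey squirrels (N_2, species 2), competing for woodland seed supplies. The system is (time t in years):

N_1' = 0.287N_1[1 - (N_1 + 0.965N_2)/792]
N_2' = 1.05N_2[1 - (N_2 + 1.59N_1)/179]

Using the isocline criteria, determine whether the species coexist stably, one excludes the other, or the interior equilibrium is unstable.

species 1 excludes species 2

Compare the nullcline intercepts: K1/α12 = 792/0.965 = 821 > K2 = 179; K2/α21 = 179/1.59 = 113 < K1 = 792.
Since the inequalities point opposite ways, species 1 can invade but species 2 cannot.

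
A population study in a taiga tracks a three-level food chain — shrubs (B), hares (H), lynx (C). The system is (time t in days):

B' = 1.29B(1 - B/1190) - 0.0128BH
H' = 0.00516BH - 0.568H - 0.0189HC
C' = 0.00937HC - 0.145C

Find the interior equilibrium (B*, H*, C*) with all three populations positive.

From dC/dt = 0: 0.00937H* = 0.145, so H* = 15.5.
From dB/dt = 0: 1.29(1 - B*/1190) = 0.0128·15.5, giving B* = 1190·(1 - 0.154) = 1010.
From dH/dt = 0: 0.00516·1010 - 0.568 = 0.0189C*, so C* = 4.63/0.0189 = 245.

B* ≈ 1010, H* ≈ 15.5, C* ≈ 245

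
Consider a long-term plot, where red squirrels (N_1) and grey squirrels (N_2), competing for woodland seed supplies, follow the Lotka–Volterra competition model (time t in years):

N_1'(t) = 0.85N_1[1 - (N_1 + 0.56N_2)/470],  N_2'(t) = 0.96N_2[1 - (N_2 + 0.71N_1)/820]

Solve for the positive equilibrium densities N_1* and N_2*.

N_1* ≈ 17.9, N_2* ≈ 807

Setting both brackets to zero gives the nullclines N_1 + 0.56N_2 = 470 and 0.71N_1 + N_2 = 820.
Substituting N_2 = 820 - 0.71N_1 into the first: N_1(1 - 0.56·0.71) = 470 - 0.56·820.
So N_1* = 10.8/0.602 = 17.9, and then N_2* = 820 - 0.71·17.9 = 807.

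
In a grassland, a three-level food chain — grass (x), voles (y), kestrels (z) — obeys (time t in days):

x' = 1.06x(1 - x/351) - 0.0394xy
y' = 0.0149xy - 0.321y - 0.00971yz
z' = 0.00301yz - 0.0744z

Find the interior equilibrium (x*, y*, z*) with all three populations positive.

x* ≈ 28.5, y* ≈ 24.7, z* ≈ 10.7

From dz/dt = 0: 0.00301y* = 0.0744, so y* = 24.7.
From dx/dt = 0: 1.06(1 - x*/351) = 0.0394·24.7, giving x* = 351·(1 - 0.919) = 28.5.
From dy/dt = 0: 0.0149·28.5 - 0.321 = 0.00971z*, so z* = 0.104/0.00971 = 10.7.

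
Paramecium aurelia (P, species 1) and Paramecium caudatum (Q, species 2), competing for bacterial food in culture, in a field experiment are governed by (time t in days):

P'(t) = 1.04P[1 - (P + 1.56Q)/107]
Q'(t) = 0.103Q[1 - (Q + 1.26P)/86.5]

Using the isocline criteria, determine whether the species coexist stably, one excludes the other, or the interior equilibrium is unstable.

Compare the nullcline intercepts: K1/α12 = 107/1.56 = 68.6 < K2 = 86.5; K2/α21 = 86.5/1.26 = 68.7 < K1 = 107.
Since both are reversed, neither can invade when rare; the interior point is a saddle.

unstable coexistence (outcome depends on initial conditions)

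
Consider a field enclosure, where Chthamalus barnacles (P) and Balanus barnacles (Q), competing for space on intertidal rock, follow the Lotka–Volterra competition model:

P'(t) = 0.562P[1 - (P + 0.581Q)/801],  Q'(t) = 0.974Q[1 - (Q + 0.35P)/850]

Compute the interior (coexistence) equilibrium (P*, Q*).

P* ≈ 386, Q* ≈ 715

Setting both brackets to zero gives the nullclines P + 0.581Q = 801 and 0.35P + Q = 850.
Substituting Q = 850 - 0.35P into the first: P(1 - 0.581·0.35) = 801 - 0.581·850.
So P* = 307/0.797 = 386, and then Q* = 850 - 0.35·386 = 715.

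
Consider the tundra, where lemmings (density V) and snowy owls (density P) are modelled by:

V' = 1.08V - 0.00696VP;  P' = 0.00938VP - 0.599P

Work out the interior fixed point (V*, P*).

Set dP/dt = 0 with P > 0: 0.00938V - 0.599 = 0, so V* = 0.599/0.00938 = 63.9.
Set dV/dt = 0 with V > 0: 1.08 - 0.00696P = 0, so P* = 1.08/0.00696 = 155.

V* ≈ 63.9, P* ≈ 155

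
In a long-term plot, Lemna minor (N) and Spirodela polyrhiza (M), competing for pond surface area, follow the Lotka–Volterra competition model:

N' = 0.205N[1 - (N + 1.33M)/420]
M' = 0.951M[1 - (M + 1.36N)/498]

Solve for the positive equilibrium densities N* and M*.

Setting both brackets to zero gives the nullclines N + 1.33M = 420 and 1.36N + M = 498.
Substituting M = 498 - 1.36N into the first: N(1 - 1.33·1.36) = 420 - 1.33·498.
So N* = -242/-0.809 = 300, and then M* = 498 - 1.36·300 = 90.5.

N* ≈ 300, M* ≈ 90.5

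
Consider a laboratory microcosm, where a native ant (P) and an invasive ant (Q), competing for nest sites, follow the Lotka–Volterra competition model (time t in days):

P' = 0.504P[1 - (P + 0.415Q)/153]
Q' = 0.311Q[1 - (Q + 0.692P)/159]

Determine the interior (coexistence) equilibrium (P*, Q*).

P* ≈ 122, Q* ≈ 74.5

Setting both brackets to zero gives the nullclines P + 0.415Q = 153 and 0.692P + Q = 159.
Substituting Q = 159 - 0.692P into the first: P(1 - 0.415·0.692) = 153 - 0.415·159.
So P* = 87/0.713 = 122, and then Q* = 159 - 0.692·122 = 74.5.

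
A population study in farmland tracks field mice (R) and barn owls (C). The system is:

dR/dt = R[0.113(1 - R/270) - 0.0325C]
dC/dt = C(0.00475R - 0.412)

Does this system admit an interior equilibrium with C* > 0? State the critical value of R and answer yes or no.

The predator equation gives dC/dt > 0 only when R > 0.412/0.00475 = 86.7.
Without the predator, R → K = 270. Since 270 > 86.7, the predator can invade and persist.

Threshold R = 86.7; K > 86.7, so yes, the predator persists.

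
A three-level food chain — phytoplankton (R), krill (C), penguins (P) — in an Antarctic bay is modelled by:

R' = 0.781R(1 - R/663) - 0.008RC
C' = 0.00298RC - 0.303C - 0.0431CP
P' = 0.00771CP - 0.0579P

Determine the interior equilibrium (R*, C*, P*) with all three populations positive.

R* ≈ 612, C* ≈ 7.51, P* ≈ 35.3

From dP/dt = 0: 0.00771C* = 0.0579, so C* = 7.51.
From dR/dt = 0: 0.781(1 - R*/663) = 0.008·7.51, giving R* = 663·(1 - 0.0769) = 612.
From dC/dt = 0: 0.00298·612 - 0.303 = 0.0431P*, so P* = 1.52/0.0431 = 35.3.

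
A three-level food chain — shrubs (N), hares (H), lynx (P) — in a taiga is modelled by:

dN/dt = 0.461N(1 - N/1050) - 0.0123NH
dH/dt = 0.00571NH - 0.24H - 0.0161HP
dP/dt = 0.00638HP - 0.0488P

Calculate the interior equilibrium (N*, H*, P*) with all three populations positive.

From dP/dt = 0: 0.00638H* = 0.0488, so H* = 7.65.
From dN/dt = 0: 0.461(1 - N*/1050) = 0.0123·7.65, giving N* = 1050·(1 - 0.204) = 836.
From dH/dt = 0: 0.00571·836 - 0.24 = 0.0161P*, so P* = 4.53/0.0161 = 281.

N* ≈ 836, H* ≈ 7.65, P* ≈ 281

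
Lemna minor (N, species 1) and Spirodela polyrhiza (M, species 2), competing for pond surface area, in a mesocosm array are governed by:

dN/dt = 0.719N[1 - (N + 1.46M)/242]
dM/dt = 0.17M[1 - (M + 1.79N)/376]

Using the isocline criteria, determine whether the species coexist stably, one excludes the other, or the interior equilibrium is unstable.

unstable coexistence (outcome depends on initial conditions)

Compare the nullcline intercepts: K1/α12 = 242/1.46 = 166 < K2 = 376; K2/α21 = 376/1.79 = 210 < K1 = 242.
Since both are reversed, neither can invade when rare; the interior point is a saddle.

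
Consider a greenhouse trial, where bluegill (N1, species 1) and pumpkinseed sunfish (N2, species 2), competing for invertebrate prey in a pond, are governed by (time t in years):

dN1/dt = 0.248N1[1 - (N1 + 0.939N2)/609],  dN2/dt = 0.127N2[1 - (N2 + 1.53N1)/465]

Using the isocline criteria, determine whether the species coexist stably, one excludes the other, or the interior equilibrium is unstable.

species 1 excludes species 2

Compare the nullcline intercepts: K1/α12 = 609/0.939 = 649 > K2 = 465; K2/α21 = 465/1.53 = 304 < K1 = 609.
Since the inequalities point opposite ways, species 1 can invade but species 2 cannot.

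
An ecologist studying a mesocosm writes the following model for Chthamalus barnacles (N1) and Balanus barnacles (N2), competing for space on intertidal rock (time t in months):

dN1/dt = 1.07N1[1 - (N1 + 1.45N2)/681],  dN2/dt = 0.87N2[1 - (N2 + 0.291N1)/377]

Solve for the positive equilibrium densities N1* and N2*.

N1* ≈ 232, N2* ≈ 309

Setting both brackets to zero gives the nullclines N1 + 1.45N2 = 681 and 0.291N1 + N2 = 377.
Substituting N2 = 377 - 0.291N1 into the first: N1(1 - 1.45·0.291) = 681 - 1.45·377.
So N1* = 134/0.578 = 232, and then N2* = 377 - 0.291·232 = 309.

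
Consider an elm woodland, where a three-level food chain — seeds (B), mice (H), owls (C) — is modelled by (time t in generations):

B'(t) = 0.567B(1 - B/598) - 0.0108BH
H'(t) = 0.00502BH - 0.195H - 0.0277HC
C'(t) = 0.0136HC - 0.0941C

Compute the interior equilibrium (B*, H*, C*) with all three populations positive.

From dC/dt = 0: 0.0136H* = 0.0941, so H* = 6.92.
From dB/dt = 0: 0.567(1 - B*/598) = 0.0108·6.92, giving B* = 598·(1 - 0.132) = 519.
From dH/dt = 0: 0.00502·519 - 0.195 = 0.0277C*, so C* = 2.41/0.0277 = 87.1.

B* ≈ 519, H* ≈ 6.92, C* ≈ 87.1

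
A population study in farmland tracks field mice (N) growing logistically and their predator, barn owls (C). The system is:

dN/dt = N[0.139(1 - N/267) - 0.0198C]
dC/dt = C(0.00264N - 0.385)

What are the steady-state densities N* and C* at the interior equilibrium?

N* ≈ 146, C* ≈ 3.19

From dC/dt = 0 with C > 0: 0.00264N* = 0.385, so N* = 146.
Substitute into dN/dt = 0: 0.139(1 - 146/267) = 0.0198C*.
The bracket is 0.454, giving C* = 0.0631/0.0198 = 3.19.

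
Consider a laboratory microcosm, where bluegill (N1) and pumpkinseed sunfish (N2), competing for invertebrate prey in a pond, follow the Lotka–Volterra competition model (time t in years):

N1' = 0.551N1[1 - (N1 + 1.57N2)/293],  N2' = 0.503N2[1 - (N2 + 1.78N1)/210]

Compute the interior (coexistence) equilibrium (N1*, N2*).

N1* ≈ 20.5, N2* ≈ 174

Setting both brackets to zero gives the nullclines N1 + 1.57N2 = 293 and 1.78N1 + N2 = 210.
Substituting N2 = 210 - 1.78N1 into the first: N1(1 - 1.57·1.78) = 293 - 1.57·210.
So N1* = -36.7/-1.79 = 20.5, and then N2* = 210 - 1.78·20.5 = 174.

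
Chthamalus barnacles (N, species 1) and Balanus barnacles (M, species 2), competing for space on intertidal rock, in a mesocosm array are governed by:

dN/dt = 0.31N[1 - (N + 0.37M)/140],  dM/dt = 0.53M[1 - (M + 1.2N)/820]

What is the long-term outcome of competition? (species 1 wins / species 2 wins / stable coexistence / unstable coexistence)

Compare the nullcline intercepts: K1/α12 = 140/0.37 = 378 < K2 = 820; K2/α21 = 820/1.2 = 683 > K1 = 140.
Since the inequalities point opposite ways, species 2 can invade but species 1 cannot.

species 2 excludes species 1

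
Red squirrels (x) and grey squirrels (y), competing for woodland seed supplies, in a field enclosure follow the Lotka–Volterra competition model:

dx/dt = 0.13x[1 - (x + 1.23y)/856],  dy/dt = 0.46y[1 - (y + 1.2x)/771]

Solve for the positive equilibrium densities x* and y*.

x* ≈ 194, y* ≈ 538

Setting both brackets to zero gives the nullclines x + 1.23y = 856 and 1.2x + y = 771.
Substituting y = 771 - 1.2x into the first: x(1 - 1.23·1.2) = 856 - 1.23·771.
So x* = -92.3/-0.476 = 194, and then y* = 771 - 1.2·194 = 538.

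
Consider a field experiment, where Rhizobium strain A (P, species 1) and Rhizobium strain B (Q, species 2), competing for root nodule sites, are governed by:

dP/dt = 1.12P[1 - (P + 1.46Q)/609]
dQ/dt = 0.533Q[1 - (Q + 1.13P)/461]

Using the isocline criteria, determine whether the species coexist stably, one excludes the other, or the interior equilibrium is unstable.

unstable coexistence (outcome depends on initial conditions)

Compare the nullcline intercepts: K1/α12 = 609/1.46 = 417 < K2 = 461; K2/α21 = 461/1.13 = 408 < K1 = 609.
Since both are reversed, neither can invade when rare; the interior point is a saddle.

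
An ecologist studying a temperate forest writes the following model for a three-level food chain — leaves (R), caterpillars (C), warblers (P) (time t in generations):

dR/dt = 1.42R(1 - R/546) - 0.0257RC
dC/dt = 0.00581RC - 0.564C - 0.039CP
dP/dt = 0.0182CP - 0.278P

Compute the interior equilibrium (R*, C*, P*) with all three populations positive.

R* ≈ 395, C* ≈ 15.3, P* ≈ 44.4

From dP/dt = 0: 0.0182C* = 0.278, so C* = 15.3.
From dR/dt = 0: 1.42(1 - R*/546) = 0.0257·15.3, giving R* = 546·(1 - 0.276) = 395.
From dC/dt = 0: 0.00581·395 - 0.564 = 0.039P*, so P* = 1.73/0.039 = 44.4.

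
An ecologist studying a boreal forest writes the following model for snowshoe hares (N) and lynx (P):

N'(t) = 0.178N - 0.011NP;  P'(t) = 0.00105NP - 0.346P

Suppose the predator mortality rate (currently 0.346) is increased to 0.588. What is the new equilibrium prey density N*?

At the interior fixed point, setting dP/dt = 0 with P > 0 fixes N* = (predator death rate)/(NP coefficient) — independent of the other coefficients.
With the change, N* = 0.588/0.00105 = 560; it rises from 330.

N* ≈ 560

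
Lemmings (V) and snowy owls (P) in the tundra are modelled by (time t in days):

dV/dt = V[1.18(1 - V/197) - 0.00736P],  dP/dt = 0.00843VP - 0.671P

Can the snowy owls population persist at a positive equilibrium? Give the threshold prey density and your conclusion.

Threshold V = 79.6; K > 79.6, so yes, the predator persists.

The predator equation gives dP/dt > 0 only when V > 0.671/0.00843 = 79.6.
Without the predator, V → K = 197. Since 197 > 79.6, the predator can invade and persist.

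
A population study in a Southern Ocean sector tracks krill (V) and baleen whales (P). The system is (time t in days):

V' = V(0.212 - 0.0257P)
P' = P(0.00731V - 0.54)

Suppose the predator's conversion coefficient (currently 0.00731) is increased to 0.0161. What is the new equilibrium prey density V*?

V* ≈ 33.5

At the interior fixed point, setting dP/dt = 0 with P > 0 fixes V* = (predator death rate)/(VP coefficient) — independent of the other coefficients.
With the change, V* = 0.54/0.0161 = 33.5; it falls from 73.9.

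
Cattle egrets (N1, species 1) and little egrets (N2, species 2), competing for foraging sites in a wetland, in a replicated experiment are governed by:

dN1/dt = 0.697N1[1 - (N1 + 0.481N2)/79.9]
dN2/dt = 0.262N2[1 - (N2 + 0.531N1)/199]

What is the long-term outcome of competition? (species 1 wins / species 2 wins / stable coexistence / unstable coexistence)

species 2 excludes species 1

Compare the nullcline intercepts: K1/α12 = 79.9/0.481 = 166 < K2 = 199; K2/α21 = 199/0.531 = 375 > K1 = 79.9.
Since the inequalities point opposite ways, species 2 can invade but species 1 cannot.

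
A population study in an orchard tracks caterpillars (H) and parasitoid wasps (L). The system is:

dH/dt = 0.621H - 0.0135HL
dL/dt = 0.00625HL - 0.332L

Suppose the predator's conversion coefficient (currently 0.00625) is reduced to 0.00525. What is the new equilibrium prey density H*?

H* ≈ 63.2

At the interior fixed point, setting dL/dt = 0 with L > 0 fixes H* = (predator death rate)/(HL coefficient) — independent of the other coefficients.
With the change, H* = 0.332/0.00525 = 63.2; it rises from 53.1.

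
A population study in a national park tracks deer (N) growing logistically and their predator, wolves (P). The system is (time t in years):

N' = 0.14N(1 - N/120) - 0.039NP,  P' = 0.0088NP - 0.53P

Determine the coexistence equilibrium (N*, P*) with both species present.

From dP/dt = 0 with P > 0: 0.0088N* = 0.53, so N* = 60.2.
Substitute into dN/dt = 0: 0.14(1 - 60.2/120) = 0.039P*.
The bracket is 0.498, giving P* = 0.0697/0.039 = 1.79.

N* ≈ 60.2, P* ≈ 1.79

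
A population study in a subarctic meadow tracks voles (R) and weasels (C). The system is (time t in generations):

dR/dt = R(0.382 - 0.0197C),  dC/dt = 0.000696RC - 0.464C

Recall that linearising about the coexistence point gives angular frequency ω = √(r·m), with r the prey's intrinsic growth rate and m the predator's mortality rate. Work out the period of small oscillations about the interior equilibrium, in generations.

Here r = 0.382 and m = 0.464, so r·m = 0.177.
ω = √0.177 = 0.421 per generation, hence T = 2π/ω ≈ 14.9 generations.

T ≈ 14.9 generations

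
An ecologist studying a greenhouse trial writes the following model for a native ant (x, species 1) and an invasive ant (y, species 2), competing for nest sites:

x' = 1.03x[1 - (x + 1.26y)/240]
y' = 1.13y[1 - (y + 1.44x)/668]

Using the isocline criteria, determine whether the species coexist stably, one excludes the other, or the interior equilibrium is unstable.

species 2 excludes species 1

Compare the nullcline intercepts: K1/α12 = 240/1.26 = 190 < K2 = 668; K2/α21 = 668/1.44 = 464 > K1 = 240.
Since the inequalities point opposite ways, species 2 can invade but species 1 cannot.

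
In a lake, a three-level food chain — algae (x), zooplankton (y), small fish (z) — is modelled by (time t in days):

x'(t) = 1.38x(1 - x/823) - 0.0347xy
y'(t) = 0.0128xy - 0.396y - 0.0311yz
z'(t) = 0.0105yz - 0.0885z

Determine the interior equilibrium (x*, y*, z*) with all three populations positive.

From dz/dt = 0: 0.0105y* = 0.0885, so y* = 8.43.
From dx/dt = 0: 1.38(1 - x*/823) = 0.0347·8.43, giving x* = 823·(1 - 0.212) = 649.
From dy/dt = 0: 0.0128·649 - 0.396 = 0.0311z*, so z* = 7.91/0.0311 = 254.

x* ≈ 649, y* ≈ 8.43, z* ≈ 254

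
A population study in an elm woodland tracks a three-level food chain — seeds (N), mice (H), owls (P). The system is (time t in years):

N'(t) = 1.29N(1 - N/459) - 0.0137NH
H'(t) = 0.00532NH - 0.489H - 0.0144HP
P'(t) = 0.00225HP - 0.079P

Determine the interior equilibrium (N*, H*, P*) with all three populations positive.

N* ≈ 288, H* ≈ 35.1, P* ≈ 72.4

From dP/dt = 0: 0.00225H* = 0.079, so H* = 35.1.
From dN/dt = 0: 1.29(1 - N*/459) = 0.0137·35.1, giving N* = 459·(1 - 0.373) = 288.
From dH/dt = 0: 0.00532·288 - 0.489 = 0.0144P*, so P* = 1.04/0.0144 = 72.4.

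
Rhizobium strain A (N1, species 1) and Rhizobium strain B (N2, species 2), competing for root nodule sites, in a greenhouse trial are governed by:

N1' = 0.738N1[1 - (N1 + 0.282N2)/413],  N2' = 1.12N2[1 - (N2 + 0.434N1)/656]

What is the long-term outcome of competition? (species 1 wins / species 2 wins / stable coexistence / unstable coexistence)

stable coexistence

Compare the nullcline intercepts: K1/α12 = 413/0.282 = 1460 > K2 = 656; K2/α21 = 656/0.434 = 1510 > K1 = 413.
Since both inequalities hold, each species can invade when rare, so the interior equilibrium is stable.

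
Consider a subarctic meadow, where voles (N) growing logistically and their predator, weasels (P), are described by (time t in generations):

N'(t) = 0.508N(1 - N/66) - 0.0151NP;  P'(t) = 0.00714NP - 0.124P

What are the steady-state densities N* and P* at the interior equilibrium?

N* ≈ 17.4, P* ≈ 24.8

From dP/dt = 0 with P > 0: 0.00714N* = 0.124, so N* = 17.4.
Substitute into dN/dt = 0: 0.508(1 - 17.4/66) = 0.0151P*.
The bracket is 0.737, giving P* = 0.374/0.0151 = 24.8.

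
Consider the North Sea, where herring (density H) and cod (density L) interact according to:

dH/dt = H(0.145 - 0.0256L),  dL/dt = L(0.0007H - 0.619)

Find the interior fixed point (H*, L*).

H* ≈ 884, L* ≈ 5.66

Set dL/dt = 0 with L > 0: 0.0007H - 0.619 = 0, so H* = 0.619/0.0007 = 884.
Set dH/dt = 0 with H > 0: 0.145 - 0.0256L = 0, so L* = 0.145/0.0256 = 5.66.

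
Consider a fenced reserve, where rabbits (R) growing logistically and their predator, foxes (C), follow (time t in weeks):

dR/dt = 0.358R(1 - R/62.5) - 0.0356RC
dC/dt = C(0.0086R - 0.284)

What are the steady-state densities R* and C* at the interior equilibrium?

R* ≈ 33, C* ≈ 4.74

From dC/dt = 0 with C > 0: 0.0086R* = 0.284, so R* = 33.
Substitute into dR/dt = 0: 0.358(1 - 33/62.5) = 0.0356C*.
The bracket is 0.472, giving C* = 0.169/0.0356 = 4.74.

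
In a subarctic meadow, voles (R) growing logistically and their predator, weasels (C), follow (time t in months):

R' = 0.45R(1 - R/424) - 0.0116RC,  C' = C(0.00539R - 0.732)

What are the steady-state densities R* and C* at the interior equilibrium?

From dC/dt = 0 with C > 0: 0.00539R* = 0.732, so R* = 136.
Substitute into dR/dt = 0: 0.45(1 - 136/424) = 0.0116C*.
The bracket is 0.68, giving C* = 0.306/0.0116 = 26.4.

R* ≈ 136, C* ≈ 26.4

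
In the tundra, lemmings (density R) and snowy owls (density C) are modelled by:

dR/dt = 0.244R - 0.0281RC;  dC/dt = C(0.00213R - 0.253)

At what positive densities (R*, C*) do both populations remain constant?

R* ≈ 119, C* ≈ 8.68

Set dC/dt = 0 with C > 0: 0.00213R - 0.253 = 0, so R* = 0.253/0.00213 = 119.
Set dR/dt = 0 with R > 0: 0.244 - 0.0281C = 0, so C* = 0.244/0.0281 = 8.68.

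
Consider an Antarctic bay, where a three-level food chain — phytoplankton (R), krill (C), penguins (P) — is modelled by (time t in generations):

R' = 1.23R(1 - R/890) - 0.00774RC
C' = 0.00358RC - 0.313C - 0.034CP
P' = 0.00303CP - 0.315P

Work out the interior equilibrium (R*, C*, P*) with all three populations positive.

From dP/dt = 0: 0.00303C* = 0.315, so C* = 104.
From dR/dt = 0: 1.23(1 - R*/890) = 0.00774·104, giving R* = 890·(1 - 0.654) = 308.
From dC/dt = 0: 0.00358·308 - 0.313 = 0.034P*, so P* = 0.789/0.034 = 23.2.

R* ≈ 308, C* ≈ 104, P* ≈ 23.2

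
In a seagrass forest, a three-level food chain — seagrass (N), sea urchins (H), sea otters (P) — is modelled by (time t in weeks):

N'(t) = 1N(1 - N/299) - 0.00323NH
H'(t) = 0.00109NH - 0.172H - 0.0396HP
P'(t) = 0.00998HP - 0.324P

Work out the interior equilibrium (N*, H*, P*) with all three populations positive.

N* ≈ 268, H* ≈ 32.5, P* ≈ 3.02

From dP/dt = 0: 0.00998H* = 0.324, so H* = 32.5.
From dN/dt = 0: 1(1 - N*/299) = 0.00323·32.5, giving N* = 299·(1 - 0.105) = 268.
From dH/dt = 0: 0.00109·268 - 0.172 = 0.0396P*, so P* = 0.12/0.0396 = 3.02.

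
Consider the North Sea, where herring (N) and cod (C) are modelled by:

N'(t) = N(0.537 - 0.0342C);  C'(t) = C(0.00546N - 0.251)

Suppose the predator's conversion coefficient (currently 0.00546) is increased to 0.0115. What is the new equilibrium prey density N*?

N* ≈ 21.8

At the interior fixed point, setting dC/dt = 0 with C > 0 fixes N* = (predator death rate)/(NC coefficient) — independent of the other coefficients.
With the change, N* = 0.251/0.0115 = 21.8; it falls from 46.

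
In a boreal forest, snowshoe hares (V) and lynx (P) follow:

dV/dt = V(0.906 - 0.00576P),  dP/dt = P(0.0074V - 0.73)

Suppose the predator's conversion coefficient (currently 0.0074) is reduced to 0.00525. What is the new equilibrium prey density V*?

V* ≈ 139

At the interior fixed point, setting dP/dt = 0 with P > 0 fixes V* = (predator death rate)/(VP coefficient) — independent of the other coefficients.
With the change, V* = 0.73/0.00525 = 139; it rises from 98.6.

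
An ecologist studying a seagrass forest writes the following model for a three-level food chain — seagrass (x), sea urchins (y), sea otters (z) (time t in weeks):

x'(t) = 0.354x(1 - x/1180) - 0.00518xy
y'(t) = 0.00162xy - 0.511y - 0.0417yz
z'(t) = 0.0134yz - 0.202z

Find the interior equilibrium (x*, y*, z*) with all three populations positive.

From dz/dt = 0: 0.0134y* = 0.202, so y* = 15.1.
From dx/dt = 0: 0.354(1 - x*/1180) = 0.00518·15.1, giving x* = 1180·(1 - 0.221) = 920.
From dy/dt = 0: 0.00162·920 - 0.511 = 0.0417z*, so z* = 0.979/0.0417 = 23.5.

x* ≈ 920, y* ≈ 15.1, z* ≈ 23.5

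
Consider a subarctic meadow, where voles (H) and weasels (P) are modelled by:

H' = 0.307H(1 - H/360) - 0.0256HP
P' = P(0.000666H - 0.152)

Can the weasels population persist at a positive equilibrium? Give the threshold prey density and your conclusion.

The predator equation gives dP/dt > 0 only when H > 0.152/0.000666 = 228.
Without the predator, H → K = 360. Since 360 > 228, the predator can invade and persist.

Threshold H = 228; K > 228, so yes, the predator persists.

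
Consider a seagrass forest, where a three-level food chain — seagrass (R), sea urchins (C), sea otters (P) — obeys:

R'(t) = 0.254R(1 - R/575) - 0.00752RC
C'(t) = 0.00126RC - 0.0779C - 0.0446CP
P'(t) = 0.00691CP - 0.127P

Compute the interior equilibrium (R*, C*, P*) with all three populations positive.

From dP/dt = 0: 0.00691C* = 0.127, so C* = 18.4.
From dR/dt = 0: 0.254(1 - R*/575) = 0.00752·18.4, giving R* = 575·(1 - 0.544) = 262.
From dC/dt = 0: 0.00126·262 - 0.0779 = 0.0446P*, so P* = 0.252/0.0446 = 5.66.

R* ≈ 262, C* ≈ 18.4, P* ≈ 5.66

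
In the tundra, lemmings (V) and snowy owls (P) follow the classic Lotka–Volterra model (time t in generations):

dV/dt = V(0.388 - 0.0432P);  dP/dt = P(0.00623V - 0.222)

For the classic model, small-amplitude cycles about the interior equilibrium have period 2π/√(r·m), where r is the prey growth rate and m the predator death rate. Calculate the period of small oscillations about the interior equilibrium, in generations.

Here r = 0.388 and m = 0.222, so r·m = 0.0861.
ω = √0.0861 = 0.293 per generation, hence T = 2π/ω ≈ 21.4 generations.

T ≈ 21.4 generations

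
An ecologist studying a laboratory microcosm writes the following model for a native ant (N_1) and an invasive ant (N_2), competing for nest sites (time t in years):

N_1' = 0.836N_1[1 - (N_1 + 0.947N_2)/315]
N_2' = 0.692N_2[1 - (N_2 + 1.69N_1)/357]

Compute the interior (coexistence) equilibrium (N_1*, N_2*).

N_1* ≈ 38.4, N_2* ≈ 292

Setting both brackets to zero gives the nullclines N_1 + 0.947N_2 = 315 and 1.69N_1 + N_2 = 357.
Substituting N_2 = 357 - 1.69N_1 into the first: N_1(1 - 0.947·1.69) = 315 - 0.947·357.
So N_1* = -23.1/-0.6 = 38.4, and then N_2* = 357 - 1.69·38.4 = 292.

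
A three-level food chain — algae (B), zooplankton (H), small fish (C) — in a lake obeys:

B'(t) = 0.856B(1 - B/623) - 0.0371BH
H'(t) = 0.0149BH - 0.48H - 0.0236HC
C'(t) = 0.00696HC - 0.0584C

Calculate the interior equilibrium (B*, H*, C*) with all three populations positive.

From dC/dt = 0: 0.00696H* = 0.0584, so H* = 8.39.
From dB/dt = 0: 0.856(1 - B*/623) = 0.0371·8.39, giving B* = 623·(1 - 0.364) = 396.
From dH/dt = 0: 0.0149·396 - 0.48 = 0.0236C*, so C* = 5.43/0.0236 = 230.

B* ≈ 396, H* ≈ 8.39, C* ≈ 230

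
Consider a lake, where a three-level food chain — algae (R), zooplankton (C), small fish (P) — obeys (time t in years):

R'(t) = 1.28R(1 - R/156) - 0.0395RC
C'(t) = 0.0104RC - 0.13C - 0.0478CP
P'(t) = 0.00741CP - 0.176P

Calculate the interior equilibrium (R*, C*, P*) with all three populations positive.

R* ≈ 41.7, C* ≈ 23.8, P* ≈ 6.34

From dP/dt = 0: 0.00741C* = 0.176, so C* = 23.8.
From dR/dt = 0: 1.28(1 - R*/156) = 0.0395·23.8, giving R* = 156·(1 - 0.733) = 41.7.
From dC/dt = 0: 0.0104·41.7 - 0.13 = 0.0478P*, so P* = 0.303/0.0478 = 6.34.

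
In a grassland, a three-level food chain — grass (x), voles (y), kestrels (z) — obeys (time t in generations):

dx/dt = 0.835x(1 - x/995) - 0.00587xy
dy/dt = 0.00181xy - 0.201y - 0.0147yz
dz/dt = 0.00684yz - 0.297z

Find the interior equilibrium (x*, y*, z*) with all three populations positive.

x* ≈ 691, y* ≈ 43.4, z* ≈ 71.4

From dz/dt = 0: 0.00684y* = 0.297, so y* = 43.4.
From dx/dt = 0: 0.835(1 - x*/995) = 0.00587·43.4, giving x* = 995·(1 - 0.305) = 691.
From dy/dt = 0: 0.00181·691 - 0.201 = 0.0147z*, so z* = 1.05/0.0147 = 71.4.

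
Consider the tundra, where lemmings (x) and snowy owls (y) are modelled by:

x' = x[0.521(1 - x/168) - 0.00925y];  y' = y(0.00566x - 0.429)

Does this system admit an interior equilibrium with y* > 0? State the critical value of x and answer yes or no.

Threshold x = 75.8; K > 75.8, so yes, the predator persists.

The predator equation gives dy/dt > 0 only when x > 0.429/0.00566 = 75.8.
Without the predator, x → K = 168. Since 168 > 75.8, the predator can invade and persist.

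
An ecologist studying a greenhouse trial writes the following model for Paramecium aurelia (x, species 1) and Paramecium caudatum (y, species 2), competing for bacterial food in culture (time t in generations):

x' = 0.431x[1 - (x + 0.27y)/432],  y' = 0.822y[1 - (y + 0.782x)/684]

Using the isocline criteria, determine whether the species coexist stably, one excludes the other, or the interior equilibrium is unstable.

stable coexistence

Compare the nullcline intercepts: K1/α12 = 432/0.27 = 1600 > K2 = 684; K2/α21 = 684/0.782 = 875 > K1 = 432.
Since both inequalities hold, each species can invade when rare, so the interior equilibrium is stable.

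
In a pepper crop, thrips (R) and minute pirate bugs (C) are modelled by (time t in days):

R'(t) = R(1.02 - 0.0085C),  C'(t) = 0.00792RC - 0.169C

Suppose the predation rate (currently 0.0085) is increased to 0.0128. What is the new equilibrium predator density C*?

At the interior fixed point, setting dR/dt = 0 with R > 0 fixes C* = (prey growth rate)/(RC coefficient) — independent of the other coefficients.
With the change, C* = 1.02/0.0128 = 79.7; it falls from 120.

C* ≈ 79.7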